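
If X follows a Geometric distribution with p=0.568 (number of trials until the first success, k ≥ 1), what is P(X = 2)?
0.245376

We have X ~ Geometric(p=0.568) (number of trials until the first success, k ≥ 1).

For a Geometric distribution, the PMF gives us the probability of each outcome.

Using the PMF formula:
P(X = 2) = 0.245376

Rounded to 4 decimal places: 0.2454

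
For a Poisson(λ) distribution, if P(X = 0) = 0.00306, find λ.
λ = 5.7893

For a Poisson(λ) distribution, the PMF at 0 is:
P(X = 0) = λ^0 e^(-λ) / 0! = e^(-λ)

Given P(X = 0) = 0.00306:
e^(-λ) = 0.00306
-λ = ln(0.00306)
λ = -ln(0.00306) = 5.7893

Verification: e^(-5.7893) = 0.00306 ✓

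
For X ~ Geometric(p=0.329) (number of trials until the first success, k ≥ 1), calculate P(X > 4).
0.202717

We have X ~ Geometric(p=0.329) (number of trials until the first success, k ≥ 1).

P(X > 4) = 1 - P(X ≤ 4)
                = 1 - F(4)
                = 1 - 0.797283
                = 0.202717

So there's approximately a 20.3% chance that X exceeds 4.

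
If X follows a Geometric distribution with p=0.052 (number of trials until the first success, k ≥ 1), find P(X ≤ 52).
0.937765

We have X ~ Geometric(p=0.052) (number of trials until the first success, k ≥ 1).

The CDF gives us P(X ≤ k).

Using the CDF:
P(X ≤ 52) = 0.937765

This means there's approximately a 93.8% chance that X is at most 52.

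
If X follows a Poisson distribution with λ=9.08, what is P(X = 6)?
0.088672

We have X ~ Poisson(λ=9.08).

For a Poisson distribution, the PMF gives us the probability of each outcome.

Using the PMF formula:
P(X = 6) = 0.088672

Rounded to 4 decimal places: 0.0887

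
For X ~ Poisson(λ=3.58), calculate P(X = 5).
0.136603

We have X ~ Poisson(λ=3.58).

For a Poisson distribution, the PMF gives us the probability of each outcome.

Using the PMF formula:
P(X = 5) = 0.136603

Rounded to 4 decimal places: 0.1366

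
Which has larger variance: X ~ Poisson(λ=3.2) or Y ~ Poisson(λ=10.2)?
Y has larger variance (10.2000 > 3.2000)

Compute the variance for each distribution:

X ~ Poisson(λ=3.2):
Var(X) = 3.2000

Y ~ Poisson(λ=10.2):
Var(Y) = 10.2000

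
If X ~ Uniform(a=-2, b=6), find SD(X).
2.3094

We have X ~ Uniform(a=-2, b=6).

For a Uniform distribution with a=-2, b=6:
σ = √Var(X) = 2.3094

The standard deviation is the square root of the variance.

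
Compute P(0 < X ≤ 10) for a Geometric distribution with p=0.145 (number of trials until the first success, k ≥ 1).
0.791233

We have X ~ Geometric(p=0.145) (number of trials until the first success, k ≥ 1).

To find P(0 < X ≤ 10), we use:
P(0 < X ≤ 10) = P(X ≤ 10) - P(X ≤ 0)
                 = F(10) - F(0)
                 = 0.791233 - 0.000000
                 = 0.791233

So there's approximately a 79.1% chance that X falls in this range.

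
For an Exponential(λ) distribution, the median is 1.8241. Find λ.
λ = 0.3800

For X ~ Exponential(λ), the CDF is F(x) = 1 - e^(-λx).
The median m satisfies F(m) = 0.5:
1 - e^(-λm) = 0.5
e^(-λm) = 0.5
λm = ln(2)
m = ln(2) / λ

Given m = 1.8241:
λ = ln(2) / 1.8241 = 0.693147 / 1.8241 = 0.3800

Verification: ln(2) / 0.3800 = 1.8241 ✓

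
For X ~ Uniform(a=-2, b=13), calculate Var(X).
18.7500

We have X ~ Uniform(a=-2, b=13).

For a Uniform distribution with a=-2, b=13:
Var(X) = 18.7500

The variance measures the spread of the distribution around the mean.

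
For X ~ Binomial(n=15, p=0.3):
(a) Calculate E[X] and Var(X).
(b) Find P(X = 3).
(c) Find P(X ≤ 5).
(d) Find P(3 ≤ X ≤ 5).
(a) E[X] = 4.5000, Var(X) = 3.1500
(b) P(X = 3) = 0.170040
(c) P(X ≤ 5) = 0.721621
(d) P(3 ≤ X ≤ 5) = 0.594794

We have X ~ Binomial(n=15, p=0.3).

(a) Moments:
E[X] = 4.5000
Var(X) = 3.1500
σ = √Var(X) = 1.7748

(b) Point probability using PMF:
P(X = 3) = 0.170040

(c) Cumulative probability using CDF:
P(X ≤ 5) = F(5) = 0.721621

(d) Range probability:
P(3 ≤ X ≤ 5) = P(X ≤ 5) - P(X ≤ 2)
                   = F(5) - F(2)
                   = 0.721621 - 0.126828
                   = 0.594794

This means approximately 59.5% of outcomes fall in the interval [3, 5].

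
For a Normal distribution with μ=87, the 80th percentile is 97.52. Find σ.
σ = 12.4997

For X ~ Normal(μ, σ), the p-th percentile satisfies x = μ + z_p × σ,
where z_p = Φ⁻¹(p) is the standard normal quantile.

Step 1: z_{0.8} = Φ⁻¹(0.8) = 0.8416

Step 2: Solve for σ:
97.52 = 87 + 0.8416 × σ
σ = (97.52 - 87) / 0.8416
σ = 10.52 / 0.8416
σ = 12.4997

Verification: μ + z × σ = 87 + 0.8416 × 12.4997 = 97.52 ✓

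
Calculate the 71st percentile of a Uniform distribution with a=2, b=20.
14.7800

We have X ~ Uniform(a=2, b=20).

We want to find x such that P(X ≤ x) = 0.71.

This is the 71st percentile, which means 71% of values fall below this point.

Using the inverse CDF (quantile function):
x = F⁻¹(0.71) = 14.7800

Verification: P(X ≤ 14.7800) = 0.71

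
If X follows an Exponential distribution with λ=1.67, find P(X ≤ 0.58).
0.620386

We have X ~ Exponential(λ=1.67).

The CDF gives us P(X ≤ k).

Using the CDF:
P(X ≤ 0.58) = 0.620386

This means there's approximately a 62.0% chance that X is at most 0.58.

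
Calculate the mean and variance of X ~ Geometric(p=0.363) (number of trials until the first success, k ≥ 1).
E[X] = 2.7548, Var(X) = 4.8342

We have X ~ Geometric(p=0.363) (number of trials until the first success, k ≥ 1).

For a Geometric distribution with p=0.363 (number of trials until the first success, k ≥ 1):

Expected value:
E[X] = 2.7548

Variance:
Var(X) = 4.8342

Standard deviation:
σ = √Var(X) = 2.1987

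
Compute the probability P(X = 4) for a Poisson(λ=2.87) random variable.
0.160284

We have X ~ Poisson(λ=2.87).

For a Poisson distribution, the PMF gives us the probability of each outcome.

Using the PMF formula:
P(X = 4) = 0.160284

Rounded to 4 decimal places: 0.1603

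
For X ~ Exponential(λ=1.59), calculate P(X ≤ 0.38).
0.453489

We have X ~ Exponential(λ=1.59).

The CDF gives us P(X ≤ k).

Using the CDF:
P(X ≤ 0.38) = 0.453489

This means there's approximately a 45.3% chance that X is at most 0.38.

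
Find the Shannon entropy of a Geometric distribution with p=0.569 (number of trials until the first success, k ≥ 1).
1.2014 nats

We have X ~ Geometric(p=0.569) (number of trials until the first success, k ≥ 1).

The Shannon entropy measures the uncertainty or information content of the distribution.

For a Geometric distribution with p=0.569 (number of trials until the first success, k ≥ 1):
H(X) = 1.2014 nats

(In bits, this would be 1.7332 bits.)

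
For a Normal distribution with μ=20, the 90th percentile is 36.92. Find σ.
σ = 13.2027

For X ~ Normal(μ, σ), the p-th percentile satisfies x = μ + z_p × σ,
where z_p = Φ⁻¹(p) is the standard normal quantile.

Step 1: z_{0.9} = Φ⁻¹(0.9) = 1.2816

Step 2: Solve for σ:
36.92 = 20 + 1.2816 × σ
σ = (36.92 - 20) / 1.2816
σ = 16.92 / 1.2816
σ = 13.2027

Verification: μ + z × σ = 20 + 1.2816 × 13.2027 = 36.92 ✓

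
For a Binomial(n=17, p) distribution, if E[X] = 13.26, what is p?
p = 0.78

For a Binomial(n, p) distribution:
E[X] = n × p

Given n = 17 and E[X] = 13.26:
13.26 = 17 × p
p = 13.26 / 17 = 0.78

Verification: Binomial(17, 0.78) has E[X] = 13.26 ✓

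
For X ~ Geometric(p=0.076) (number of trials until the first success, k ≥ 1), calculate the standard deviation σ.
12.6480

We have X ~ Geometric(p=0.076) (number of trials until the first success, k ≥ 1).

For a Geometric distribution with p=0.076 (number of trials until the first success, k ≥ 1):
σ = √Var(X) = 12.6480

The standard deviation is the square root of the variance.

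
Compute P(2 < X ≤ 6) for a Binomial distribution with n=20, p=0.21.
0.715914

We have X ~ Binomial(n=20, p=0.21).

To find P(2 < X ≤ 6), we use:
P(2 < X ≤ 6) = P(X ≤ 6) - P(X ≤ 2)
                 = F(6) - F(2)
                 = 0.892899 - 0.176985
                 = 0.715914

So there's approximately a 71.6% chance that X falls in this range.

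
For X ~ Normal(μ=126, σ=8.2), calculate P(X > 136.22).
0.106320

We have X ~ Normal(μ=126, σ=8.2).

P(X > 136.22) = 1 - P(X ≤ 136.22)
                = 1 - F(136.22)
                = 1 - 0.893680
                = 0.106320

So there's approximately a 10.6% chance that X exceeds 136.22.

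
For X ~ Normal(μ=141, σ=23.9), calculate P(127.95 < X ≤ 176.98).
0.641370

We have X ~ Normal(μ=141, σ=23.9).

To find P(127.95 < X ≤ 176.98), we use:
P(127.95 < X ≤ 176.98) = P(X ≤ 176.98) - P(X ≤ 127.95)
                 = F(176.98) - F(127.95)
                 = 0.933894 - 0.292524
                 = 0.641370

So there's approximately a 64.1% chance that X falls in this range.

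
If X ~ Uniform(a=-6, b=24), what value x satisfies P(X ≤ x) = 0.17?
-0.9000

We have X ~ Uniform(a=-6, b=24).

We want to find x such that P(X ≤ x) = 0.17.

This is the 17th percentile, which means 17% of values fall below this point.

Using the inverse CDF (quantile function):
x = F⁻¹(0.17) = -0.9000

Verification: P(X ≤ -0.9000) = 0.17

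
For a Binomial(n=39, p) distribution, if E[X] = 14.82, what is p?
p = 0.38

For a Binomial(n, p) distribution:
E[X] = n × p

Given n = 39 and E[X] = 14.82:
14.82 = 39 × p
p = 14.82 / 39 = 0.38

Verification: Binomial(39, 0.38) has E[X] = 14.82 ✓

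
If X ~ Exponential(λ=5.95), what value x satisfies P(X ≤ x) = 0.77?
0.2470

We have X ~ Exponential(λ=5.95).

We want to find x such that P(X ≤ x) = 0.77.

This is the 77th percentile, which means 77% of values fall below this point.

Using the inverse CDF (quantile function):
x = F⁻¹(0.77) = 0.2470

Verification: P(X ≤ 0.2470) = 0.77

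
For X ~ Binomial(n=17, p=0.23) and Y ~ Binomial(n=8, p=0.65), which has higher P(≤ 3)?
X has higher probability (P(X ≤ 3) = 0.4272 > P(Y ≤ 3) = 0.1061)

Compute P(≤ 3) for each distribution:

X ~ Binomial(n=17, p=0.23):
P(X ≤ 3) = 0.4272

Y ~ Binomial(n=8, p=0.65):
P(Y ≤ 3) = 0.1061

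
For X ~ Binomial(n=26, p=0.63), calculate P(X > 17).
0.330221

We have X ~ Binomial(n=26, p=0.63).

P(X > 17) = 1 - P(X ≤ 17)
                = 1 - F(17)
                = 1 - 0.669779
                = 0.330221

So there's approximately a 33.0% chance that X exceeds 17.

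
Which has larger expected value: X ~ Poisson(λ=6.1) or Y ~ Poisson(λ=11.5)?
Y has larger mean (11.5000 > 6.1000)

Compute the expected value for each distribution:

X ~ Poisson(λ=6.1):
E[X] = 6.1000

Y ~ Poisson(λ=11.5):
E[Y] = 11.5000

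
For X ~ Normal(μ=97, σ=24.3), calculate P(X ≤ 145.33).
0.976643

We have X ~ Normal(μ=97, σ=24.3).

The CDF gives us P(X ≤ k).

Using the CDF:
P(X ≤ 145.33) = 0.976643

This means there's approximately a 97.7% chance that X is at most 145.33.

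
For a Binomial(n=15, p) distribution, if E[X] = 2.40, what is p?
p = 0.16

For a Binomial(n, p) distribution:
E[X] = n × p

Given n = 15 and E[X] = 2.40:
2.40 = 15 × p
p = 2.40 / 15 = 0.16

Verification: Binomial(15, 0.16) has E[X] = 2.40 ✓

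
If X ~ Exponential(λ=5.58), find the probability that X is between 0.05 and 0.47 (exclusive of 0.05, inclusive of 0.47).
0.683926

We have X ~ Exponential(λ=5.58).

To find P(0.05 < X ≤ 0.47), we use:
P(0.05 < X ≤ 0.47) = P(X ≤ 0.47) - P(X ≤ 0.05)
                 = F(0.47) - F(0.05)
                 = 0.927386 - 0.243460
                 = 0.683926

So there's approximately a 68.4% chance that X falls in this range.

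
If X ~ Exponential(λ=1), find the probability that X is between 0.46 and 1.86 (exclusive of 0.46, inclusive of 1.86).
0.475611

We have X ~ Exponential(λ=1).

To find P(0.46 < X ≤ 1.86), we use:
P(0.46 < X ≤ 1.86) = P(X ≤ 1.86) - P(X ≤ 0.46)
                 = F(1.86) - F(0.46)
                 = 0.844327 - 0.368716
                 = 0.475611

So there's approximately a 47.6% chance that X falls in this range.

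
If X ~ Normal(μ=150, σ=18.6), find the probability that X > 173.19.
0.106240

We have X ~ Normal(μ=150, σ=18.6).

P(X > 173.19) = 1 - P(X ≤ 173.19)
                = 1 - F(173.19)
                = 1 - 0.893760
                = 0.106240

So there's approximately a 10.6% chance that X exceeds 173.19.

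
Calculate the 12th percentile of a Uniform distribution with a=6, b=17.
7.3200

We have X ~ Uniform(a=6, b=17).

We want to find x such that P(X ≤ x) = 0.12.

This is the 12th percentile, which means 12% of values fall below this point.

Using the inverse CDF (quantile function):
x = F⁻¹(0.12) = 7.3200

Verification: P(X ≤ 7.3200) = 0.12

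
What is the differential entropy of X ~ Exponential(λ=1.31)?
0.7300 nats

We have X ~ Exponential(λ=1.31).

The differential entropy measures the uncertainty or information content of the distribution.

For an Exponential distribution with λ=1.31:
h(X) = 0.7300 nats

(In bits, this would be 1.0531 bits.)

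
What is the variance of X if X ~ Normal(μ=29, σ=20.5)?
420.2500

We have X ~ Normal(μ=29, σ=20.5).

For a Normal distribution with μ=29, σ=20.5:
Var(X) = 420.2500

The variance measures the spread of the distribution around the mean.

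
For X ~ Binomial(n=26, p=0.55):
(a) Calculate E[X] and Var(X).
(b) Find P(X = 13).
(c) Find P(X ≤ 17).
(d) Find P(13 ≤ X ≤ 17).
(a) E[X] = 14.3000, Var(X) = 6.4350
(b) P(X = 13) = 0.135999
(c) P(X ≤ 17) = 0.897576
(d) P(13 ≤ X ≤ 17) = 0.659252

We have X ~ Binomial(n=26, p=0.55).

(a) Moments:
E[X] = 14.3000
Var(X) = 6.4350
σ = √Var(X) = 2.5367

(b) Point probability using PMF:
P(X = 13) = 0.135999

(c) Cumulative probability using CDF:
P(X ≤ 17) = F(17) = 0.897576

(d) Range probability:
P(13 ≤ X ≤ 17) = P(X ≤ 17) - P(X ≤ 12)
                   = F(17) - F(12)
                   = 0.897576 - 0.238324
                   = 0.659252

This means approximately 65.9% of outcomes fall in the interval [13, 17].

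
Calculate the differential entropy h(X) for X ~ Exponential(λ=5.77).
-0.7527 nats

We have X ~ Exponential(λ=5.77).

The differential entropy measures the uncertainty or information content of the distribution.

For an Exponential distribution with λ=5.77:
h(X) = -0.7527 nats

(In bits, this would be -1.0859 bits.)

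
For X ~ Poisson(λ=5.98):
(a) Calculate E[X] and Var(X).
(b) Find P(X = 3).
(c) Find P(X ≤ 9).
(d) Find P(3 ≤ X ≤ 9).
(a) E[X] = 5.9800, Var(X) = 5.9800
(b) P(X = 3) = 0.090130
(c) P(X ≤ 9) = 0.917446
(d) P(3 ≤ X ≤ 9) = 0.854579

We have X ~ Poisson(λ=5.98).

(a) Moments:
E[X] = 5.9800
Var(X) = 5.9800
σ = √Var(X) = 2.4454

(b) Point probability using PMF:
P(X = 3) = 0.090130

(c) Cumulative probability using CDF:
P(X ≤ 9) = F(9) = 0.917446

(d) Range probability:
P(3 ≤ X ≤ 9) = P(X ≤ 9) - P(X ≤ 2)
                   = F(9) - F(2)
                   = 0.917446 - 0.062867
                   = 0.854579

This means approximately 85.5% of outcomes fall in the interval [3, 9].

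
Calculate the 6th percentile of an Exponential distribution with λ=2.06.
0.0300

We have X ~ Exponential(λ=2.06).

We want to find x such that P(X ≤ x) = 0.06.

This is the 6th percentile, which means 6% of values fall below this point.

Using the inverse CDF (quantile function):
x = F⁻¹(0.06) = 0.0300

Verification: P(X ≤ 0.0300) = 0.06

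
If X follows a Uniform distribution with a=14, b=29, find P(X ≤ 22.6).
0.573333

We have X ~ Uniform(a=14, b=29).

The CDF gives us P(X ≤ k).

Using the CDF:
P(X ≤ 22.6) = 0.573333

This means there's approximately a 57.3% chance that X is at most 22.6.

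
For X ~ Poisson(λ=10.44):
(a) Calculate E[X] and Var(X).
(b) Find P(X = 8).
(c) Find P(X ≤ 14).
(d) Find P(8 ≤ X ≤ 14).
(a) E[X] = 10.4400, Var(X) = 10.4400
(b) P(X = 8) = 0.102341
(c) P(X ≤ 14) = 0.891603
(d) P(8 ≤ X ≤ 14) = 0.708433

We have X ~ Poisson(λ=10.44).

(a) Moments:
E[X] = 10.4400
Var(X) = 10.4400
σ = √Var(X) = 3.2311

(b) Point probability using PMF:
P(X = 8) = 0.102341

(c) Cumulative probability using CDF:
P(X ≤ 14) = F(14) = 0.891603

(d) Range probability:
P(8 ≤ X ≤ 14) = P(X ≤ 14) - P(X ≤ 7)
                   = F(14) - F(7)
                   = 0.891603 - 0.183170
                   = 0.708433

This means approximately 70.8% of outcomes fall in the interval [8, 14].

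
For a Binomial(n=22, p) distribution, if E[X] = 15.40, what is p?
p = 0.7

For a Binomial(n, p) distribution:
E[X] = n × p

Given n = 22 and E[X] = 15.40:
15.40 = 22 × p
p = 15.40 / 22 = 0.7

Verification: Binomial(22, 0.7) has E[X] = 15.40 ✓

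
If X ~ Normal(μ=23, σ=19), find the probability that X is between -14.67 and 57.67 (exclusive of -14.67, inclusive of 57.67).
0.942275

We have X ~ Normal(μ=23, σ=19).

To find P(-14.67 < X ≤ 57.67), we use:
P(-14.67 < X ≤ 57.67) = P(X ≤ 57.67) - P(X ≤ -14.67)
                 = F(57.67) - F(-14.67)
                 = 0.965980 - 0.023704
                 = 0.942275

So there's approximately a 94.2% chance that X falls in this range.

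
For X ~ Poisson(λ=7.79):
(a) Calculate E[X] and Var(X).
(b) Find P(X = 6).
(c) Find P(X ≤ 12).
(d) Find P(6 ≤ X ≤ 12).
(a) E[X] = 7.7900, Var(X) = 7.7900
(b) P(X = 6) = 0.128451
(c) P(X ≤ 12) = 0.945784
(d) P(6 ≤ X ≤ 12) = 0.734545

We have X ~ Poisson(λ=7.79).

(a) Moments:
E[X] = 7.7900
Var(X) = 7.7900
σ = √Var(X) = 2.7911

(b) Point probability using PMF:
P(X = 6) = 0.128451

(c) Cumulative probability using CDF:
P(X ≤ 12) = F(12) = 0.945784

(d) Range probability:
P(6 ≤ X ≤ 12) = P(X ≤ 12) - P(X ≤ 5)
                   = F(12) - F(5)
                   = 0.945784 - 0.211239
                   = 0.734545

This means approximately 73.5% of outcomes fall in the interval [6, 12].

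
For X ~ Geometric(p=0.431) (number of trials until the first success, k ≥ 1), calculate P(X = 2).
0.245239

We have X ~ Geometric(p=0.431) (number of trials until the first success, k ≥ 1).

For a Geometric distribution, the PMF gives us the probability of each outcome.

Using the PMF formula:
P(X = 2) = 0.245239

Rounded to 4 decimal places: 0.2452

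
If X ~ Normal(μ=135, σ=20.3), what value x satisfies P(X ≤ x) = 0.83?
154.3696

We have X ~ Normal(μ=135, σ=20.3).

We want to find x such that P(X ≤ x) = 0.83.

This is the 83rd percentile, which means 83% of values fall below this point.

Using the inverse CDF (quantile function):
x = F⁻¹(0.83) = 154.3696

Verification: P(X ≤ 154.3696) = 0.83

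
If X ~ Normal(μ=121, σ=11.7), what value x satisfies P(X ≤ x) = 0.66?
125.8258

We have X ~ Normal(μ=121, σ=11.7).

We want to find x such that P(X ≤ x) = 0.66.

This is the 66th percentile, which means 66% of values fall below this point.

Using the inverse CDF (quantile function):
x = F⁻¹(0.66) = 125.8258

Verification: P(X ≤ 125.8258) = 0.66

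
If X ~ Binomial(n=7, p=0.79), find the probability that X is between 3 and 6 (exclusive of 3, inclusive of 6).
0.768556

We have X ~ Binomial(n=7, p=0.79).

To find P(3 < X ≤ 6), we use:
P(3 < X ≤ 6) = P(X ≤ 6) - P(X ≤ 3)
                 = F(6) - F(3)
                 = 0.807961 - 0.039405
                 = 0.768556

So there's approximately a 76.9% chance that X falls in this range.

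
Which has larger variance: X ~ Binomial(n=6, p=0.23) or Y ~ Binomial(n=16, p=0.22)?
Y has larger variance (2.7456 > 1.0626)

Compute the variance for each distribution:

X ~ Binomial(n=6, p=0.23):
Var(X) = 1.0626

Y ~ Binomial(n=16, p=0.22):
Var(Y) = 2.7456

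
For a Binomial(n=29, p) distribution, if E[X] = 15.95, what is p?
p = 0.55

For a Binomial(n, p) distribution:
E[X] = n × p

Given n = 29 and E[X] = 15.95:
15.95 = 29 × p
p = 15.95 / 29 = 0.55

Verification: Binomial(29, 0.55) has E[X] = 15.95 ✓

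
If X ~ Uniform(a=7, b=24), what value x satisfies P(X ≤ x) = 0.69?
18.7300

We have X ~ Uniform(a=7, b=24).

We want to find x such that P(X ≤ x) = 0.69.

This is the 69th percentile, which means 69% of values fall below this point.

Using the inverse CDF (quantile function):
x = F⁻¹(0.69) = 18.7300

Verification: P(X ≤ 18.7300) = 0.69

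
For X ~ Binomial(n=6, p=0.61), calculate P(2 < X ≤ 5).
0.782814

We have X ~ Binomial(n=6, p=0.61).

To find P(2 < X ≤ 5), we use:
P(2 < X ≤ 5) = P(X ≤ 5) - P(X ≤ 2)
                 = F(5) - F(2)
                 = 0.948480 - 0.165666
                 = 0.782814

So there's approximately a 78.3% chance that X falls in this range.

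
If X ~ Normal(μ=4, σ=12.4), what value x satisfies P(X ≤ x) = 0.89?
19.2089

We have X ~ Normal(μ=4, σ=12.4).

We want to find x such that P(X ≤ x) = 0.89.

This is the 89th percentile, which means 89% of values fall below this point.

Using the inverse CDF (quantile function):
x = F⁻¹(0.89) = 19.2089

Verification: P(X ≤ 19.2089) = 0.89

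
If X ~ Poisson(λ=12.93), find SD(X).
3.5958

We have X ~ Poisson(λ=12.93).

For a Poisson distribution with λ=12.93:
σ = √Var(X) = 3.5958

The standard deviation is the square root of the variance.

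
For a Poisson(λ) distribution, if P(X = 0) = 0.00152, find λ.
λ = 6.4890

For a Poisson(λ) distribution, the PMF at 0 is:
P(X = 0) = λ^0 e^(-λ) / 0! = e^(-λ)

Given P(X = 0) = 0.00152:
e^(-λ) = 0.00152
-λ = ln(0.00152)
λ = -ln(0.00152) = 6.4890

Verification: e^(-6.4890) = 0.00152 ✓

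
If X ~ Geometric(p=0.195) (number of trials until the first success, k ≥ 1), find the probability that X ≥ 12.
0.091993

We have X ~ Geometric(p=0.195) (number of trials until the first success, k ≥ 1).

For discrete distributions, P(X ≥ 12) = 1 - P(X ≤ 11).

P(X ≤ 11) = 0.908007
P(X ≥ 12) = 1 - 0.908007 = 0.091993

So there's approximately a 9.2% chance that X is at least 12.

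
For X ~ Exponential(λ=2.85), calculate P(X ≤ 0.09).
0.226245

We have X ~ Exponential(λ=2.85).

The CDF gives us P(X ≤ k).

Using the CDF:
P(X ≤ 0.09) = 0.226245

This means there's approximately a 22.6% chance that X is at most 0.09.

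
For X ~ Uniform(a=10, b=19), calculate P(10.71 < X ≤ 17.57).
0.762222

We have X ~ Uniform(a=10, b=19).

To find P(10.71 < X ≤ 17.57), we use:
P(10.71 < X ≤ 17.57) = P(X ≤ 17.57) - P(X ≤ 10.71)
                 = F(17.57) - F(10.71)
                 = 0.841111 - 0.078889
                 = 0.762222

So there's approximately a 76.2% chance that X falls in this range.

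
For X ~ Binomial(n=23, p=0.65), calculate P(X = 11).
0.039982

We have X ~ Binomial(n=23, p=0.65).

For a Binomial distribution, the PMF gives us the probability of each outcome.

Using the PMF formula:
P(X = 11) = 0.039982

Rounded to 4 decimal places: 0.0400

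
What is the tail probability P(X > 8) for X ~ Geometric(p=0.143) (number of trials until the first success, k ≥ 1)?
0.290969

We have X ~ Geometric(p=0.143) (number of trials until the first success, k ≥ 1).

P(X > 8) = 1 - P(X ≤ 8)
                = 1 - F(8)
                = 1 - 0.709031
                = 0.290969

So there's approximately a 29.1% chance that X exceeds 8.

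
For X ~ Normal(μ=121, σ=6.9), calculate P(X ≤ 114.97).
0.191083

We have X ~ Normal(μ=121, σ=6.9).

The CDF gives us P(X ≤ k).

Using the CDF:
P(X ≤ 114.97) = 0.191083

This means there's approximately a 19.1% chance that X is at most 114.97.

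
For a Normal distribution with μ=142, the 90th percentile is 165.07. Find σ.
σ = 18.0016

For X ~ Normal(μ, σ), the p-th percentile satisfies x = μ + z_p × σ,
where z_p = Φ⁻¹(p) is the standard normal quantile.

Step 1: z_{0.9} = Φ⁻¹(0.9) = 1.2816

Step 2: Solve for σ:
165.07 = 142 + 1.2816 × σ
σ = (165.07 - 142) / 1.2816
σ = 23.07 / 1.2816
σ = 18.0016

Verification: μ + z × σ = 142 + 1.2816 × 18.0016 = 165.07 ✓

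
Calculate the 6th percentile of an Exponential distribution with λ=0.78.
0.0793

We have X ~ Exponential(λ=0.78).

We want to find x such that P(X ≤ x) = 0.06.

This is the 6th percentile, which means 6% of values fall below this point.

Using the inverse CDF (quantile function):
x = F⁻¹(0.06) = 0.0793

Verification: P(X ≤ 0.0793) = 0.06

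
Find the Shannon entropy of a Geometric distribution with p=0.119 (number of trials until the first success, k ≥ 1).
3.0666 nats

We have X ~ Geometric(p=0.119) (number of trials until the first success, k ≥ 1).

The Shannon entropy measures the uncertainty or information content of the distribution.

For a Geometric distribution with p=0.119 (number of trials until the first success, k ≥ 1):
H(X) = 3.0666 nats

(In bits, this would be 4.4242 bits.)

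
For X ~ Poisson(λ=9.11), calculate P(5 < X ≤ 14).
0.845690

We have X ~ Poisson(λ=9.11).

To find P(5 < X ≤ 14), we use:
P(5 < X ≤ 14) = P(X ≤ 14) - P(X ≤ 5)
                 = F(14) - F(5)
                 = 0.954862 - 0.109172
                 = 0.845690

So there's approximately a 84.6% chance that X falls in this range.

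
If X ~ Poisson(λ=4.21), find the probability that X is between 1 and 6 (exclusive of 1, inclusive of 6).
0.788969

We have X ~ Poisson(λ=4.21).

To find P(1 < X ≤ 6), we use:
P(1 < X ≤ 6) = P(X ≤ 6) - P(X ≤ 1)
                 = F(6) - F(1)
                 = 0.866318 - 0.077350
                 = 0.788969

So there's approximately a 78.9% chance that X falls in this range.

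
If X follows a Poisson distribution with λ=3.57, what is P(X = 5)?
0.136059

We have X ~ Poisson(λ=3.57).

For a Poisson distribution, the PMF gives us the probability of each outcome.

Using the PMF formula:
P(X = 5) = 0.136059

Rounded to 4 decimal places: 0.1361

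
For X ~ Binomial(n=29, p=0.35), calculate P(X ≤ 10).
0.561682

We have X ~ Binomial(n=29, p=0.35).

The CDF gives us P(X ≤ k).

Using the CDF:
P(X ≤ 10) = 0.561682

This means there's approximately a 56.2% chance that X is at most 10.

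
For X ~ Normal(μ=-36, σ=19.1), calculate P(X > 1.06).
0.026171

We have X ~ Normal(μ=-36, σ=19.1).

P(X > 1.06) = 1 - P(X ≤ 1.06)
                = 1 - F(1.06)
                = 1 - 0.973829
                = 0.026171

So there's approximately a 2.6% chance that X exceeds 1.06.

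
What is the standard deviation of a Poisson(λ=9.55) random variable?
3.0903

We have X ~ Poisson(λ=9.55).

For a Poisson distribution with λ=9.55:
σ = √Var(X) = 3.0903

The standard deviation is the square root of the variance.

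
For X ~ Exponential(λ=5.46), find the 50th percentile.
0.1270

We have X ~ Exponential(λ=5.46).

We want to find x such that P(X ≤ x) = 0.5.

This is the 50th percentile, which means 50% of values fall below this point.

Using the inverse CDF (quantile function):
x = F⁻¹(0.5) = 0.1270

Verification: P(X ≤ 0.1270) = 0.5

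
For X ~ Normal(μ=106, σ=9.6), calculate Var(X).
92.1600

We have X ~ Normal(μ=106, σ=9.6).

For a Normal distribution with μ=106, σ=9.6:
Var(X) = 92.1600

The variance measures the spread of the distribution around the mean.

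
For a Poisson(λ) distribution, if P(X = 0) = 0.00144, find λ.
λ = 6.5431

For a Poisson(λ) distribution, the PMF at 0 is:
P(X = 0) = λ^0 e^(-λ) / 0! = e^(-λ)

Given P(X = 0) = 0.00144:
e^(-λ) = 0.00144
-λ = ln(0.00144)
λ = -ln(0.00144) = 6.5431

Verification: e^(-6.5431) = 0.00144 ✓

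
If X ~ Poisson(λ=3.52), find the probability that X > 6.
0.066841

We have X ~ Poisson(λ=3.52).

P(X > 6) = 1 - P(X ≤ 6)
                = 1 - F(6)
                = 1 - 0.933159
                = 0.066841

So there's approximately a 6.7% chance that X exceeds 6.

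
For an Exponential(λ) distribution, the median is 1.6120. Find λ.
λ = 0.4300

For X ~ Exponential(λ), the CDF is F(x) = 1 - e^(-λx).
The median m satisfies F(m) = 0.5:
1 - e^(-λm) = 0.5
e^(-λm) = 0.5
λm = ln(2)
m = ln(2) / λ

Given m = 1.6120:
λ = ln(2) / 1.6120 = 0.693147 / 1.6120 = 0.4300

Verification: ln(2) / 0.4300 = 1.6120 ✓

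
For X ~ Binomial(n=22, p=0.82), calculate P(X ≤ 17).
0.361885

We have X ~ Binomial(n=22, p=0.82).

The CDF gives us P(X ≤ k).

Using the CDF:
P(X ≤ 17) = 0.361885

This means there's approximately a 36.2% chance that X is at most 17.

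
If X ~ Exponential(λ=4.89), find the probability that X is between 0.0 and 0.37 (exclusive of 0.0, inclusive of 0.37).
0.836231

We have X ~ Exponential(λ=4.89).

To find P(0.0 < X ≤ 0.37), we use:
P(0.0 < X ≤ 0.37) = P(X ≤ 0.37) - P(X ≤ 0.0)
                 = F(0.37) - F(0.0)
                 = 0.836231 - 0.000000
                 = 0.836231

So there's approximately a 83.6% chance that X falls in this range.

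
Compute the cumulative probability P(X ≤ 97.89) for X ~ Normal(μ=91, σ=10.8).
0.738251

We have X ~ Normal(μ=91, σ=10.8).

The CDF gives us P(X ≤ k).

Using the CDF:
P(X ≤ 97.89) = 0.738251

This means there's approximately a 73.8% chance that X is at most 97.89.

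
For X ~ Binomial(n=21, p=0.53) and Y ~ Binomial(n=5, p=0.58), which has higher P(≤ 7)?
Y has higher probability (P(Y ≤ 7) = 1.0000 > P(X ≤ 7) = 0.0559)

Compute P(≤ 7) for each distribution:

X ~ Binomial(n=21, p=0.53):
P(X ≤ 7) = 0.0559

Y ~ Binomial(n=5, p=0.58):
P(Y ≤ 7) = 1.0000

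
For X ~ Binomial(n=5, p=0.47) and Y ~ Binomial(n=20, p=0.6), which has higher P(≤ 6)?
X has higher probability (P(X ≤ 6) = 1.0000 > P(Y ≤ 6) = 0.0065)

Compute P(≤ 6) for each distribution:

X ~ Binomial(n=5, p=0.47):
P(X ≤ 6) = 1.0000

Y ~ Binomial(n=20, p=0.6):
P(Y ≤ 6) = 0.0065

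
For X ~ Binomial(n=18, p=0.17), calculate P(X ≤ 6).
0.977136

We have X ~ Binomial(n=18, p=0.17).

The CDF gives us P(X ≤ k).

Using the CDF:
P(X ≤ 6) = 0.977136

This means there's approximately a 97.7% chance that X is at most 6.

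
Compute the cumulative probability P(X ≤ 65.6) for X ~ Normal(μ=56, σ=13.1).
0.768167

We have X ~ Normal(μ=56, σ=13.1).

The CDF gives us P(X ≤ k).

Using the CDF:
P(X ≤ 65.6) = 0.768167

This means there's approximately a 76.8% chance that X is at most 65.6.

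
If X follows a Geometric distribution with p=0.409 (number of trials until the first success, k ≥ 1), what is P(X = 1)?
0.409000

We have X ~ Geometric(p=0.409) (number of trials until the first success, k ≥ 1).

For a Geometric distribution, the PMF gives us the probability of each outcome.

Using the PMF formula:
P(X = 1) = 0.409000

Rounded to 4 decimal places: 0.4090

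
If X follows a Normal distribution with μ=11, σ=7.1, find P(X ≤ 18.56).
0.856514

We have X ~ Normal(μ=11, σ=7.1).

The CDF gives us P(X ≤ k).

Using the CDF:
P(X ≤ 18.56) = 0.856514

This means there's approximately a 85.7% chance that X is at most 18.56.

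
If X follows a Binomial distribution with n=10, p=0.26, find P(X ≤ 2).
0.495780

We have X ~ Binomial(n=10, p=0.26).

The CDF gives us P(X ≤ k).

Using the CDF:
P(X ≤ 2) = 0.495780

This means there's approximately a 49.6% chance that X is at most 2.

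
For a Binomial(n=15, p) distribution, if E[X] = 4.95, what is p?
p = 0.33

For a Binomial(n, p) distribution:
E[X] = n × p

Given n = 15 and E[X] = 4.95:
4.95 = 15 × p
p = 4.95 / 15 = 0.33

Verification: Binomial(15, 0.33) has E[X] = 4.95 ✓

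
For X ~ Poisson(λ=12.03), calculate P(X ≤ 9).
0.239781

We have X ~ Poisson(λ=12.03).

The CDF gives us P(X ≤ k).

Using the CDF:
P(X ≤ 9) = 0.239781

This means there's approximately a 24.0% chance that X is at most 9.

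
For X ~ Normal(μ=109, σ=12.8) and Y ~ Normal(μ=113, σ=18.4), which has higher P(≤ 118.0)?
X has higher probability (P(X ≤ 118.0) = 0.7590 > P(Y ≤ 118.0) = 0.6071)

Compute P(≤ 118.0) for each distribution:

X ~ Normal(μ=109, σ=12.8):
P(X ≤ 118.0) = 0.7590

Y ~ Normal(μ=113, σ=18.4):
P(Y ≤ 118.0) = 0.6071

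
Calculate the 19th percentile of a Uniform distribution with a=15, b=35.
18.8000

We have X ~ Uniform(a=15, b=35).

We want to find x such that P(X ≤ x) = 0.19.

This is the 19th percentile, which means 19% of values fall below this point.

Using the inverse CDF (quantile function):
x = F⁻¹(0.19) = 18.8000

Verification: P(X ≤ 18.8000) = 0.19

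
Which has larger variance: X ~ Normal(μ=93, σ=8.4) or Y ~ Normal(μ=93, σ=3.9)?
X has larger variance (70.5600 > 15.2100)

Compute the variance for each distribution:

X ~ Normal(μ=93, σ=8.4):
Var(X) = 70.5600

Y ~ Normal(μ=93, σ=3.9):
Var(Y) = 15.2100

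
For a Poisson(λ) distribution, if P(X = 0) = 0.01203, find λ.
λ = 4.4204

For a Poisson(λ) distribution, the PMF at 0 is:
P(X = 0) = λ^0 e^(-λ) / 0! = e^(-λ)

Given P(X = 0) = 0.01203:
e^(-λ) = 0.01203
-λ = ln(0.01203)
λ = -ln(0.01203) = 4.4204

Verification: e^(-4.4204) = 0.01203 ✓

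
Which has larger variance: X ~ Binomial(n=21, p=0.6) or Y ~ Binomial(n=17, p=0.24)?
X has larger variance (5.0400 > 3.1008)

Compute the variance for each distribution:

X ~ Binomial(n=21, p=0.6):
Var(X) = 5.0400

Y ~ Binomial(n=17, p=0.24):
Var(Y) = 3.1008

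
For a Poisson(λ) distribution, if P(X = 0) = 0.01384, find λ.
λ = 4.2802

For a Poisson(λ) distribution, the PMF at 0 is:
P(X = 0) = λ^0 e^(-λ) / 0! = e^(-λ)

Given P(X = 0) = 0.01384:
e^(-λ) = 0.01384
-λ = ln(0.01384)
λ = -ln(0.01384) = 4.2802

Verification: e^(-4.2802) = 0.01384 ✓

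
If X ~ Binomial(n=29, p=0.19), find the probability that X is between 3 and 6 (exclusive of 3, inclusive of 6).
0.522162

We have X ~ Binomial(n=29, p=0.19).

To find P(3 < X ≤ 6), we use:
P(3 < X ≤ 6) = P(X ≤ 6) - P(X ≤ 3)
                 = F(6) - F(3)
                 = 0.693658 - 0.171496
                 = 0.522162

So there's approximately a 52.2% chance that X falls in this range.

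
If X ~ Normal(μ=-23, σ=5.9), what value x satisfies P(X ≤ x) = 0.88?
-16.0676

We have X ~ Normal(μ=-23, σ=5.9).

We want to find x such that P(X ≤ x) = 0.88.

This is the 88th percentile, which means 88% of values fall below this point.

Using the inverse CDF (quantile function):
x = F⁻¹(0.88) = -16.0676

Verification: P(X ≤ -16.0676) = 0.88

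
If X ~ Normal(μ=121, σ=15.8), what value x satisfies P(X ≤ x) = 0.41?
117.4048

We have X ~ Normal(μ=121, σ=15.8).

We want to find x such that P(X ≤ x) = 0.41.

This is the 41st percentile, which means 41% of values fall below this point.

Using the inverse CDF (quantile function):
x = F⁻¹(0.41) = 117.4048

Verification: P(X ≤ 117.4048) = 0.41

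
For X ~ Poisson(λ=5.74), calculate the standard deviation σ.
2.3958

We have X ~ Poisson(λ=5.74).

For a Poisson distribution with λ=5.74:
σ = √Var(X) = 2.3958

The standard deviation is the square root of the variance.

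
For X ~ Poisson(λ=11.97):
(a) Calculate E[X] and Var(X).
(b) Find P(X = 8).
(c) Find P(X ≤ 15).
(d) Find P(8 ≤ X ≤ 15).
(a) E[X] = 11.9700, Var(X) = 11.9700
(b) P(X = 8) = 0.066180
(c) P(X ≤ 15) = 0.846579
(d) P(8 ≤ X ≤ 15) = 0.755756

We have X ~ Poisson(λ=11.97).

(a) Moments:
E[X] = 11.9700
Var(X) = 11.9700
σ = √Var(X) = 3.4598

(b) Point probability using PMF:
P(X = 8) = 0.066180

(c) Cumulative probability using CDF:
P(X ≤ 15) = F(15) = 0.846579

(d) Range probability:
P(8 ≤ X ≤ 15) = P(X ≤ 15) - P(X ≤ 7)
                   = F(15) - F(7)
                   = 0.846579 - 0.090823
                   = 0.755756

This means approximately 75.6% of outcomes fall in the interval [8, 15].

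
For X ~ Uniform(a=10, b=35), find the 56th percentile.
24.0000

We have X ~ Uniform(a=10, b=35).

We want to find x such that P(X ≤ x) = 0.56.

This is the 56th percentile, which means 56% of values fall below this point.

Using the inverse CDF (quantile function):
x = F⁻¹(0.56) = 24.0000

Verification: P(X ≤ 24.0000) = 0.56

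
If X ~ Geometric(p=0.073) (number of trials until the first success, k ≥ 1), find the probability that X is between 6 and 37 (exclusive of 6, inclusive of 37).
0.574041

We have X ~ Geometric(p=0.073) (number of trials until the first success, k ≥ 1).

To find P(6 < X ≤ 37), we use:
P(6 < X ≤ 37) = P(X ≤ 37) - P(X ≤ 6)
                 = F(37) - F(6)
                 = 0.939473 - 0.365432
                 = 0.574041

So there's approximately a 57.4% chance that X falls in this range.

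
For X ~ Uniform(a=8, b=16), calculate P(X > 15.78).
0.027500

We have X ~ Uniform(a=8, b=16).

P(X > 15.78) = 1 - P(X ≤ 15.78)
                = 1 - F(15.78)
                = 1 - 0.972500
                = 0.027500

So there's approximately a 2.8% chance that X exceeds 15.78.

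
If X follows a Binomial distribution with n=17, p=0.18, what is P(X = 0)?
0.034264

We have X ~ Binomial(n=17, p=0.18).

For a Binomial distribution, the PMF gives us the probability of each outcome.

Using the PMF formula:
P(X = 0) = 0.034264

Rounded to 4 decimal places: 0.0343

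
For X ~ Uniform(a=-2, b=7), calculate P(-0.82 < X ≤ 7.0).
0.868889

We have X ~ Uniform(a=-2, b=7).

To find P(-0.82 < X ≤ 7.0), we use:
P(-0.82 < X ≤ 7.0) = P(X ≤ 7.0) - P(X ≤ -0.82)
                 = F(7.0) - F(-0.82)
                 = 1.000000 - 0.131111
                 = 0.868889

So there's approximately a 86.9% chance that X falls in this range.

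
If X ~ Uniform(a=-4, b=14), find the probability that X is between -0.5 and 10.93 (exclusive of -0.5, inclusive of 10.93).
0.635000

We have X ~ Uniform(a=-4, b=14).

To find P(-0.5 < X ≤ 10.93), we use:
P(-0.5 < X ≤ 10.93) = P(X ≤ 10.93) - P(X ≤ -0.5)
                 = F(10.93) - F(-0.5)
                 = 0.829444 - 0.194444
                 = 0.635000

So there's approximately a 63.5% chance that X falls in this range.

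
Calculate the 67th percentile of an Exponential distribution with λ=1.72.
0.6446

We have X ~ Exponential(λ=1.72).

We want to find x such that P(X ≤ x) = 0.67.

This is the 67th percentile, which means 67% of values fall below this point.

Using the inverse CDF (quantile function):
x = F⁻¹(0.67) = 0.6446

Verification: P(X ≤ 0.6446) = 0.67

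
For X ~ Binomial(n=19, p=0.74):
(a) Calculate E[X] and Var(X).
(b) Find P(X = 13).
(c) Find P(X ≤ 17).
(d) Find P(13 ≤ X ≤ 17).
(a) E[X] = 14.0600, Var(X) = 3.6556
(b) P(X = 13) = 0.167238
(c) P(X ≤ 17) = 0.974851
(d) P(13 ≤ X ≤ 17) = 0.771633

We have X ~ Binomial(n=19, p=0.74).

(a) Moments:
E[X] = 14.0600
Var(X) = 3.6556
σ = √Var(X) = 1.9120

(b) Point probability using PMF:
P(X = 13) = 0.167238

(c) Cumulative probability using CDF:
P(X ≤ 17) = F(17) = 0.974851

(d) Range probability:
P(13 ≤ X ≤ 17) = P(X ≤ 17) - P(X ≤ 12)
                   = F(17) - F(12)
                   = 0.974851 - 0.203218
                   = 0.771633

This means approximately 77.2% of outcomes fall in the interval [13, 17].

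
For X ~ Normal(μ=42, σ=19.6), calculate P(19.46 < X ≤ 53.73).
0.600165

We have X ~ Normal(μ=42, σ=19.6).

To find P(19.46 < X ≤ 53.73), we use:
P(19.46 < X ≤ 53.73) = P(X ≤ 53.73) - P(X ≤ 19.46)
                 = F(53.73) - F(19.46)
                 = 0.725237 - 0.125072
                 = 0.600165

So there's approximately a 60.0% chance that X falls in this range.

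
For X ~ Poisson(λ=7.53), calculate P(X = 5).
0.108282

We have X ~ Poisson(λ=7.53).

For a Poisson distribution, the PMF gives us the probability of each outcome.

Using the PMF formula:
P(X = 5) = 0.108282

Rounded to 4 decimal places: 0.1083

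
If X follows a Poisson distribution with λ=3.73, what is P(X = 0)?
0.023993

We have X ~ Poisson(λ=3.73).

For a Poisson distribution, the PMF gives us the probability of each outcome.

Using the PMF formula:
P(X = 0) = 0.023993

Rounded to 4 decimal places: 0.0240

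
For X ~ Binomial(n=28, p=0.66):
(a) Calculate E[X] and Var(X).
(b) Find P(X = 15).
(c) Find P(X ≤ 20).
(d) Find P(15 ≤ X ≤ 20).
(a) E[X] = 18.4800, Var(X) = 6.2832
(b) P(X = 15) = 0.059669
(c) P(X ≤ 20) = 0.787347
(d) P(15 ≤ X ≤ 20) = 0.728517

We have X ~ Binomial(n=28, p=0.66).

(a) Moments:
E[X] = 18.4800
Var(X) = 6.2832
σ = √Var(X) = 2.5066

(b) Point probability using PMF:
P(X = 15) = 0.059669

(c) Cumulative probability using CDF:
P(X ≤ 20) = F(20) = 0.787347

(d) Range probability:
P(15 ≤ X ≤ 20) = P(X ≤ 20) - P(X ≤ 14)
                   = F(20) - F(14)
                   = 0.787347 - 0.058830
                   = 0.728517

This means approximately 72.9% of outcomes fall in the interval [15, 20].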